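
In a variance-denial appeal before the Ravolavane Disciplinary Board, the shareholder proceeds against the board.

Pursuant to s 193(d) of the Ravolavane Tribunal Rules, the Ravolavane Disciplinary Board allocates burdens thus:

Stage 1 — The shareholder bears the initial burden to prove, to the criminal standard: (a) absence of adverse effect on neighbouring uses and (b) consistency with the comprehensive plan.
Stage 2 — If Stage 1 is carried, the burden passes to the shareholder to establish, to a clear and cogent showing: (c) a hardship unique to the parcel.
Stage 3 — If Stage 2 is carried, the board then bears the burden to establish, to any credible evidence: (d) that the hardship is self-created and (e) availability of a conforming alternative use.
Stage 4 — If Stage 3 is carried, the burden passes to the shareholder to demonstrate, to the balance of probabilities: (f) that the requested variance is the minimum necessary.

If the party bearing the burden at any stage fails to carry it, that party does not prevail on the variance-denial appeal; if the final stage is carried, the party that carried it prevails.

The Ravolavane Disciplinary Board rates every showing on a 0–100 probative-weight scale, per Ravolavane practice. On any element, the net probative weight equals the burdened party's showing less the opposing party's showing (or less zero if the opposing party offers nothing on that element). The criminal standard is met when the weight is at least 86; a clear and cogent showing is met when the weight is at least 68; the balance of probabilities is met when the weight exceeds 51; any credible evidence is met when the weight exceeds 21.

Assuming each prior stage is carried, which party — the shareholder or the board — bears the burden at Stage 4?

Stage 4's rule assigns the burden to the shareholder (to the balance of probabilities).

shareholder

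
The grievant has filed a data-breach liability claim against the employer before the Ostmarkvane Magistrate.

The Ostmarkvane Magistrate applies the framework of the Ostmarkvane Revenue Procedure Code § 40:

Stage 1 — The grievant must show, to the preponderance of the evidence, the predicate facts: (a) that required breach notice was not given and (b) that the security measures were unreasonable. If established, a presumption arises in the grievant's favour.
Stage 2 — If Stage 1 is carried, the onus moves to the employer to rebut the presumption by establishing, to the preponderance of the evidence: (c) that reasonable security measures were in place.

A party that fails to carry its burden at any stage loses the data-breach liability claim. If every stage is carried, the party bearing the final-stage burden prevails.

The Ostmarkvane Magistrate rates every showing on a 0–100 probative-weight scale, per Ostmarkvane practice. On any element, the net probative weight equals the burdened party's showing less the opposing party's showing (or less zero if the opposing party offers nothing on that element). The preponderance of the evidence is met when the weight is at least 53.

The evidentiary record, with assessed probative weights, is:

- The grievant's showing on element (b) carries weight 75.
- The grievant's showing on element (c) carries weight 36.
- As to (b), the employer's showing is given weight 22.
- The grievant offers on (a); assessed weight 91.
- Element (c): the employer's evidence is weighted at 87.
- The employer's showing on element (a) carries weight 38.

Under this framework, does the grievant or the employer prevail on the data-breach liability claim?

grievant

At Stage 1 the grievant must meet the preponderance of the evidence (weight is at least 53): on (a) the weight is 91 less the opposing 38 gives net 53, ≥ 53, so (a) meets the standard; on (b) the weight is 75 less the opposing 22 gives net 53, ≥ 53, so (b) meets the standard.
  The grievant carries Stage 1; the employer now bears the burden.
At Stage 2 the employer must meet the preponderance of the evidence (weight is at least 53): on (c) the weight is 87 less the opposing 36 gives net 51, which does not reach 53, so (c) does not meet the standard.
  Stage 2 not carried; the employer fails its burden.
The grievant prevails.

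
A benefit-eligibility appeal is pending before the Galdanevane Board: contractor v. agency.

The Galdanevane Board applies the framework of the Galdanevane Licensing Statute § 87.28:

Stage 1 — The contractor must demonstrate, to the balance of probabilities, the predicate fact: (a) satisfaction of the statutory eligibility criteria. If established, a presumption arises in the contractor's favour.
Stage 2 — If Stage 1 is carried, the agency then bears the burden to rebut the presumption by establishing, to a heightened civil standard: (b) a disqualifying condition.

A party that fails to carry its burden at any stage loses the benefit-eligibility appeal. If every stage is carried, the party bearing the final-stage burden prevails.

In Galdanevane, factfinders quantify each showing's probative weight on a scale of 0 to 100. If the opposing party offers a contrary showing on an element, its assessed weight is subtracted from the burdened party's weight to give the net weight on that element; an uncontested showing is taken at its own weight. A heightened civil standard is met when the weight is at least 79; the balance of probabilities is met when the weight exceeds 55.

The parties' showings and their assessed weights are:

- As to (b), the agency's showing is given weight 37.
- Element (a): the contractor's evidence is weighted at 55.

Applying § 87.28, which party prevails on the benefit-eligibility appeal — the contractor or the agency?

At Stage 1 the contractor must meet the balance of probabilities (weight exceeds 55): on (a) the weight is 55, which does not exceed 55, so (a) does not meet the standard.
  Stage 1 not carried; the contractor fails its burden.
So the agency prevails.

agency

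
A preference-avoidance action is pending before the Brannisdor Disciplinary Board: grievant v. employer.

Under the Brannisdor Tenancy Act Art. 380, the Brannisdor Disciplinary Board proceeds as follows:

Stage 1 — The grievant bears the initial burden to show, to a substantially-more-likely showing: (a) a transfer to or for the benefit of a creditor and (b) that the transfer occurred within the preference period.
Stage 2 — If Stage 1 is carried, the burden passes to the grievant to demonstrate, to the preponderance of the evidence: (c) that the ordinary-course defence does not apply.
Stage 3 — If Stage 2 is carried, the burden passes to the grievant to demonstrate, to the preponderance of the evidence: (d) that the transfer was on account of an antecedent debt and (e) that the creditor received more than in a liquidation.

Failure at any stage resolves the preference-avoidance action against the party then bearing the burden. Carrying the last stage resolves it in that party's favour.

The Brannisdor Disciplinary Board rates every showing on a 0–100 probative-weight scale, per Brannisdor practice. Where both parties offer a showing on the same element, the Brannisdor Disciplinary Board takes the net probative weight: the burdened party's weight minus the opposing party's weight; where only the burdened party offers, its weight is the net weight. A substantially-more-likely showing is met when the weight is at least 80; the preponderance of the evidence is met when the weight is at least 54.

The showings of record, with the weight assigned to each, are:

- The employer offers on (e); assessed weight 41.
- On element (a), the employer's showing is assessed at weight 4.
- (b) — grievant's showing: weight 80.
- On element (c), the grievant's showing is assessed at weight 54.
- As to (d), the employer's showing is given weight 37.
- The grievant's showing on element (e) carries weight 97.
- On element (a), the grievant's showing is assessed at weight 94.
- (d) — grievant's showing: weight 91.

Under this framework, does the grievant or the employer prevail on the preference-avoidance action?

grievant

Stage 1 — burden on grievant; standard: a substantially-more-likely showing (weight is at least 80).
    (a): 94 − 4 = 90 ≥ 80 [met]
    (b): 80 ≥ 80 [met]
  All elements met. The grievant retains the burden for Stage 2.
Stage 2 — burden on grievant; standard: the preponderance of the evidence (weight is at least 54).
    (c): 54 ≥ 54 [met]
  Stage 2 is satisfied; the grievant continues to bear the burden.
Stage 3 — burden on grievant; standard: the preponderance of the evidence (weight is at least 54).
    (d): 91 − 37 = 54 ≥ 54 [met]
    (e): 97 − 41 = 56 ≥ 54 [met]
  All elements met at the final stage.
With every stage satisfied, the grievant prevails.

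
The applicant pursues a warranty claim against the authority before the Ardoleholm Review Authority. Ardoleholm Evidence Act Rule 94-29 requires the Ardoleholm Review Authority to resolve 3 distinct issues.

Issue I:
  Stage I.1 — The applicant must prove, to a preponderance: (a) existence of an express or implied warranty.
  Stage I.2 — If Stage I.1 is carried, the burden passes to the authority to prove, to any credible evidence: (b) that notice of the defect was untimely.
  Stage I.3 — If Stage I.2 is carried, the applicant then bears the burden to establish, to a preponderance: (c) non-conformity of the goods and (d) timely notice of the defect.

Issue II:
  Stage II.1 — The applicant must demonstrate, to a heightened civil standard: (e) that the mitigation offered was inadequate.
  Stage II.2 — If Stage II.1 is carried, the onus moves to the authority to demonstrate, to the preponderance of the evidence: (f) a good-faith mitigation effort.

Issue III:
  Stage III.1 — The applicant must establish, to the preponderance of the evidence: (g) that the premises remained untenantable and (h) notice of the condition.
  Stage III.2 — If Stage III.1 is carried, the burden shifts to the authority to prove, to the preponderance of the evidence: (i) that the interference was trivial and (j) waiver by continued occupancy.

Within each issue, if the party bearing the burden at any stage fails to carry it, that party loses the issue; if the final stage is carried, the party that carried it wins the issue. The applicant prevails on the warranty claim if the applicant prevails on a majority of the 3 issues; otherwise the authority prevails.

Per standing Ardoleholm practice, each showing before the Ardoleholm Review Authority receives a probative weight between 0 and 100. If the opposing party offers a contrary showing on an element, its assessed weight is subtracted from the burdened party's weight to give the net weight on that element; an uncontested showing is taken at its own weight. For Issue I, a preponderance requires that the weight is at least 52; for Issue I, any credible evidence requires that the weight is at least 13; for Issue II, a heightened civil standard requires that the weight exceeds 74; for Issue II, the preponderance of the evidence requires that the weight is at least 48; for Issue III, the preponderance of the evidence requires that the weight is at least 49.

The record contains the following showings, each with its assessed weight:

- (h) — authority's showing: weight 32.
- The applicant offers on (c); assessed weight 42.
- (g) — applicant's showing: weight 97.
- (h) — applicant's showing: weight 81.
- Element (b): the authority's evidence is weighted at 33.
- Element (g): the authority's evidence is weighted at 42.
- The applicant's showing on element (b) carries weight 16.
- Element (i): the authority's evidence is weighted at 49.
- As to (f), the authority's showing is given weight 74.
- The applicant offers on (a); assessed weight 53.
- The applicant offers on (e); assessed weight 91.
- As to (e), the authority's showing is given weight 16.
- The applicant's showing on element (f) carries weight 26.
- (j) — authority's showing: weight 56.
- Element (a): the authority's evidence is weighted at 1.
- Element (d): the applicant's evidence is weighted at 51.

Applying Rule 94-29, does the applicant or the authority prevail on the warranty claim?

authority

— Issue I —
Stage I.1 — burden on applicant; standard: a preponderance (weight is at least 52).
    (a): 53 − 1 = 52 ≥ 52 [met]
  Stage I.1 is satisfied; the onus moves to the authority.
Stage I.2 — burden on authority; standard: any credible evidence (weight is at least 13).
    (b): 33 − 16 = 17 ≥ 13 [met]
  Stage I.2 carried; the burden shifts to the applicant.
Stage I.3 — burden on applicant; standard: a preponderance (weight is at least 52).
    (c): 42 < 52 [not met]
    (d): 51 < 52 [not met]
  Not every element is met, so the applicant fails to carry Stage I.3.
The analysis ends at Stage I.3; the authority prevails on this issue.
— Issue II —
Stage II.1 — burden on applicant; standard: a heightened civil standard (weight exceeds 74).
    (e): 91 − 16 = 75 > 74 [met]
  Stage II.1 carried; the burden shifts to the authority.
Stage II.2 — burden on authority; standard: the preponderance of the evidence (weight is at least 48).
    (f): 74 − 26 = 48 ≥ 48 [met]
  Stage II.2 carried; the final stage is satisfied.
Every stage carried; the authority prevails on this issue.
— Issue III —
Stage III.1 — burden on applicant; standard: the preponderance of the evidence (weight is at least 49).
    (g): 97 − 42 = 55 ≥ 49 [met]
    (h): 81 − 32 = 49 ≥ 49 [met]
  Stage III.1 carried; the burden shifts to the authority.
Stage III.2 — burden on authority; standard: the preponderance of the evidence (weight is at least 49).
    (i): 49 ≥ 49 [met]
    (j): 56 ≥ 49 [met]
  Stage III.2 carried; the final stage is satisfied.
All stages carried — the authority prevails on this issue.
Per-issue: Issue I → authority; Issue II → authority; Issue III → authority. The applicant must prevail on a majority of issues; overall, the authority prevails.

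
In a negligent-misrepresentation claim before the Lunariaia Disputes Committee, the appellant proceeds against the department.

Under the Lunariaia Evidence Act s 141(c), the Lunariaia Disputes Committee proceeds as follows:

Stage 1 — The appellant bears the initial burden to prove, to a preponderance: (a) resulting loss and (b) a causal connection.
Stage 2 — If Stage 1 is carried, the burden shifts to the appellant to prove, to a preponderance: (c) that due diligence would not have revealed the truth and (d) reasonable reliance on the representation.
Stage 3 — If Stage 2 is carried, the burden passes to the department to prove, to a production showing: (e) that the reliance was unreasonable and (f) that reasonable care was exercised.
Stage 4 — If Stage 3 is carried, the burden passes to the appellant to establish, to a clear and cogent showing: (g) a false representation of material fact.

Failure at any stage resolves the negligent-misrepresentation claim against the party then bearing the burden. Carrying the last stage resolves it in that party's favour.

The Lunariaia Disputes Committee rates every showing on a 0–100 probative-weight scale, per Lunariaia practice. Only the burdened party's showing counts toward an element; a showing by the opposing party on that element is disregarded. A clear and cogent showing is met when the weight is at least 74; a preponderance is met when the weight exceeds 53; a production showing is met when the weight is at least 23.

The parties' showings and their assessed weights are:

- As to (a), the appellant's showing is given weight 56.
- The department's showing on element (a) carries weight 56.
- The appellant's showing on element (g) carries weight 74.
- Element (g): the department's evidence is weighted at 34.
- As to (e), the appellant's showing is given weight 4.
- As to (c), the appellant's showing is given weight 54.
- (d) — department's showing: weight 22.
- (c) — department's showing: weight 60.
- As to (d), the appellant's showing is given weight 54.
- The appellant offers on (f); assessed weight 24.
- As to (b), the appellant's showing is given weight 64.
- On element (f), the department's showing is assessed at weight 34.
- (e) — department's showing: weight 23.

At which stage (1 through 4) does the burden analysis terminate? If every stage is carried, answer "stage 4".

Stage 1 (appellant, a preponderance, weight exceeds 53): (a) 56 (department's 56 disregarded) > 53 — meets; (b) 64 > 53 — meets.
  All elements met. The appellant retains the burden for Stage 2.
Stage 2 (appellant, a preponderance, weight exceeds 53): (c) 54 (department's 60 disregarded) > 53 — meets; (d) 54 (department's 22 disregarded) > 53 — meets.
  Stage 2 is satisfied; the onus moves to the department.
Stage 3 (department, a production showing, weight is at least 23): (e) 23 (appellant's 4 disregarded) ≥ 23 — meets; (f) 34 (appellant's 24 disregarded) ≥ 23 — meets.
  The department carries Stage 3; the appellant now bears the burden.
Stage 4 (appellant, a clear and cogent showing, weight is at least 74): (g) 74 (department's 34 disregarded) ≥ 74 — meets.
  Stage 4 carried; the final stage is satisfied.
All stages carried — the appellant prevails.

stage 4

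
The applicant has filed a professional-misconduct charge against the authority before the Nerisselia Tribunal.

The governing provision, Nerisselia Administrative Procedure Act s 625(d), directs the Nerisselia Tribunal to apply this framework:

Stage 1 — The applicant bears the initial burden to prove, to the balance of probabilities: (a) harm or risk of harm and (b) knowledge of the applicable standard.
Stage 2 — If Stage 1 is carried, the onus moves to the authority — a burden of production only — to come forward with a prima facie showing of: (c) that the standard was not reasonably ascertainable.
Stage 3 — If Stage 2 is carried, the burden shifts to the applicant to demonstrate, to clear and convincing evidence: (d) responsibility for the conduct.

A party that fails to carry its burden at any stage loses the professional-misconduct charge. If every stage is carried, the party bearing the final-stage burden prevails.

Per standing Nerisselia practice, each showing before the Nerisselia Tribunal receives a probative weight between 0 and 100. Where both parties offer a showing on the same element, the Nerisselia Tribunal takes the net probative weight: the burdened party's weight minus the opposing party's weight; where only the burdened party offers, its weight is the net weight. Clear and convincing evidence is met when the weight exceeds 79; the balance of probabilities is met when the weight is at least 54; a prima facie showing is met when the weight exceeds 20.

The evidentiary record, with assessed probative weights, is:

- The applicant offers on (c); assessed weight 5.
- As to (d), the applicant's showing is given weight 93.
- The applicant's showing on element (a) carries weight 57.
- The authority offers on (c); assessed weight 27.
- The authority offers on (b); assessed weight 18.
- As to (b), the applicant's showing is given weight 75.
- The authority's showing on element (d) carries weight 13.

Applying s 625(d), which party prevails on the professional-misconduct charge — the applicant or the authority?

applicant

At Stage 1 the applicant must meet the balance of probabilities (weight is at least 54): on (a) the weight is 57, which does reach 54, so (a) meets the standard; on (b) the weight is 75 less the opposing 18 gives net 57, which does reach 54, so (b) meets the standard.
  The applicant carries Stage 1; the authority now bears the burden.
At Stage 2 the authority must meet a prima facie showing (weight exceeds 20): on (c) the weight is 27 less the opposing 5 gives net 22, which does exceed 20, so (c) meets the standard.
  Stage 2 is satisfied; the onus moves to the applicant.
At Stage 3 the applicant must meet clear and convincing evidence (weight exceeds 79): on (d) the weight is 93 less the opposing 13 gives net 80, which does exceed 79, so (d) meets the standard.
  All elements met at the final stage.
Every stage carried; the applicant prevails.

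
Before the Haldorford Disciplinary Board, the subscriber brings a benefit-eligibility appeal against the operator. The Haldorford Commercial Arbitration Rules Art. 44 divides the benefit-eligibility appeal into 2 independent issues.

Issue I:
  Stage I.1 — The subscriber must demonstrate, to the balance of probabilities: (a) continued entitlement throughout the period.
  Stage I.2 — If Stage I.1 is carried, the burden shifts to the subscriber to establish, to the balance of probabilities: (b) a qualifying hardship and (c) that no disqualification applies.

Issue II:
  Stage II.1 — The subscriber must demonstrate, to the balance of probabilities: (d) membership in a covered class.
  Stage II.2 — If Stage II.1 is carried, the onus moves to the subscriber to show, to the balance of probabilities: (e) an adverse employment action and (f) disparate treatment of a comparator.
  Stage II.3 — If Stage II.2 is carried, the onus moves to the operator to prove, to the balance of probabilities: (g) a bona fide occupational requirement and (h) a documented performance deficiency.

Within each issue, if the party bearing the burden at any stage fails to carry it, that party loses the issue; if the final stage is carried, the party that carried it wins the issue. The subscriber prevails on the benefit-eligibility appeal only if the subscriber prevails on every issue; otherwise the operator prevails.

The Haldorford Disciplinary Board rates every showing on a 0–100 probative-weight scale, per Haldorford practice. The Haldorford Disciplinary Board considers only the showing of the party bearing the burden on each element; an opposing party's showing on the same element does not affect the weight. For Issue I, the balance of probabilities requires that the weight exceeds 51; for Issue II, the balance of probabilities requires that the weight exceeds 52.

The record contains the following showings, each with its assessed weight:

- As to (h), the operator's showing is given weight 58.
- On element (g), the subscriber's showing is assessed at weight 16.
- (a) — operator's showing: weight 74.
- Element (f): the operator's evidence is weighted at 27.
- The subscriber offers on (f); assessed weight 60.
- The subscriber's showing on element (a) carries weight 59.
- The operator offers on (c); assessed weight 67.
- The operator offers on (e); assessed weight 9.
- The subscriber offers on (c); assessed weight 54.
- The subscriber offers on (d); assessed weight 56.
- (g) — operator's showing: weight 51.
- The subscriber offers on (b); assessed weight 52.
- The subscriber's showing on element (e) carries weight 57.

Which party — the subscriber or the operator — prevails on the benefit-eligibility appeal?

subscriber

— Issue I —
At Stage I.1 the subscriber must meet the balance of probabilities (weight exceeds 51): on (a) the weight is 59 (the operator's 74 is given no effect), which does exceed 51, so (a) meets the standard.
  Stage I.1 carried; the burden remains with the subscriber.
At Stage I.2 the subscriber must meet the balance of probabilities (weight exceeds 51): on (b) the weight is 52, > 51, so (b) meets the standard; on (c) the weight is 54 (the operator's 67 is given no effect), > 51, so (c) meets the standard.
  Stage I.2 carried; the final stage is satisfied.
Every stage carried; the subscriber prevails on this issue.
— Issue II —
Stage II.1 — burden on subscriber; standard: the balance of probabilities (weight exceeds 52).
    (d): 56 > 52 [met]
  Stage II.1 is satisfied; the subscriber continues to bear the burden.
Stage II.2 — burden on subscriber; standard: the balance of probabilities (weight exceeds 52).
    (e): 57 (operator's 9 disregarded) > 52 [met]
    (f): 60 (operator's 27 disregarded) > 52 [met]
  Stage II.2 carried; the burden shifts to the operator.
Stage II.3 — burden on operator; standard: the balance of probabilities (weight exceeds 52).
    (g): 51 (subscriber's 16 disregarded) ≤ 52 [not met]
    (h): 58 > 52 [met]
  Stage II.3 not carried; the operator fails its burden.
The analysis ends at Stage II.3; the subscriber prevails on this issue.
Per-issue: Issue I → subscriber; Issue II → subscriber. The subscriber must prevail on every issue; overall, the subscriber prevails.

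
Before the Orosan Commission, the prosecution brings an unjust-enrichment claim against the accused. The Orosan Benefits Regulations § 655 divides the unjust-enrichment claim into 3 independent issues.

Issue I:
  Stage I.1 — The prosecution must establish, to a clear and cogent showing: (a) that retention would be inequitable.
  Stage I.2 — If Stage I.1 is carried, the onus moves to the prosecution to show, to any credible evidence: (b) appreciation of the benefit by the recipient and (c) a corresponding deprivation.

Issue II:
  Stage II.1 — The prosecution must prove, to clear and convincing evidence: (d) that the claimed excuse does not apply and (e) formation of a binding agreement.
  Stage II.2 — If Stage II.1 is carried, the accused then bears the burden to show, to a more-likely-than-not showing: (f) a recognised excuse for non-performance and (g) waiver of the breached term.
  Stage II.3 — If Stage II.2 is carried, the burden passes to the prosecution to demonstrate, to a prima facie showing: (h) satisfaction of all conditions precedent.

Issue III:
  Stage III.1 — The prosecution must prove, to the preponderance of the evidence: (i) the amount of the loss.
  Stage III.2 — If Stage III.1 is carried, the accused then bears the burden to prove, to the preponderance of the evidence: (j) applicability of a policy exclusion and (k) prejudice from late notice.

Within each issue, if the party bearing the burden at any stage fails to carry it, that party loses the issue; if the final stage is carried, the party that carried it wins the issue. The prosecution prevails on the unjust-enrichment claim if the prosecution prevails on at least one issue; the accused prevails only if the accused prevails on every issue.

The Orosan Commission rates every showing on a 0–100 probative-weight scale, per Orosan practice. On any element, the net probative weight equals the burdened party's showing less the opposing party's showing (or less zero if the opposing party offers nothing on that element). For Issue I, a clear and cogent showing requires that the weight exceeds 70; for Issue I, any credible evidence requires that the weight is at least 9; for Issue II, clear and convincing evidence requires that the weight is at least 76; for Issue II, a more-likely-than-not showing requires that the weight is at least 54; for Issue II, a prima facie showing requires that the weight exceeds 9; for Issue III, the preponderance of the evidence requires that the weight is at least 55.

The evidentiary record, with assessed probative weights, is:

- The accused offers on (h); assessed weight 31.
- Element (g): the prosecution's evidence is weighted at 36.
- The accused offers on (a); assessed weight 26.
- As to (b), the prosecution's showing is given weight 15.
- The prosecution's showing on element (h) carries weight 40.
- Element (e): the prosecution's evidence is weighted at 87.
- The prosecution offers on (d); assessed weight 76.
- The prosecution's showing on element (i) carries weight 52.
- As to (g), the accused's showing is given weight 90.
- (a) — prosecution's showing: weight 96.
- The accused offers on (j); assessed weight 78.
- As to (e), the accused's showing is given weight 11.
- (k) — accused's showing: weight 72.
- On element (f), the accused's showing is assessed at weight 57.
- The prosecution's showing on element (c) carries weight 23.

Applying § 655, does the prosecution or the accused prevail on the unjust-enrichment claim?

— Issue I —
Stage I.1 — burden on prosecution; standard: a clear and cogent showing (weight exceeds 70).
    (a): 96 − 26 = 70 ≤ 70 [not met]
  Stage I.1 not carried; the prosecution fails its burden.
The analysis ends at Stage I.1; the accused prevails on this issue.
— Issue II —
At Stage II.1 the prosecution must meet clear and convincing evidence (weight is at least 76): on (d) the weight is 76, which does reach 76, so (d) meets the standard; on (e) the weight is 87 less the opposing 11 gives net 76, which does reach 76, so (e) meets the standard.
  Stage II.1 carried; the burden shifts to the accused.
At Stage II.2 the accused must meet a more-likely-than-not showing (weight is at least 54): on (f) the weight is 57, which does reach 54, so (f) meets the standard; on (g) the weight is 90 less the opposing 36 gives net 54, which does reach 54, so (g) meets the standard.
  Stage II.2 carried; the burden shifts to the prosecution.
At Stage II.3 the prosecution must meet a prima facie showing (weight exceeds 9): on (h) the weight is 40 less the opposing 31 gives net 9, which does not exceed 9, so (h) does not meet the standard.
  Stage II.3 not carried; the prosecution fails its burden.
So the accused prevails on this issue.
— Issue III —
Stage III.1 (prosecution, the preponderance of the evidence, weight is at least 55): (i) 52 < 55 — fails.
  The prosecution does not carry Stage III.1.
The accused prevails on this issue.
Per-issue: Issue I → accused; Issue II → accused; Issue III → accused. The prosecution must prevail on at least one issue; overall, the accused prevails.

accused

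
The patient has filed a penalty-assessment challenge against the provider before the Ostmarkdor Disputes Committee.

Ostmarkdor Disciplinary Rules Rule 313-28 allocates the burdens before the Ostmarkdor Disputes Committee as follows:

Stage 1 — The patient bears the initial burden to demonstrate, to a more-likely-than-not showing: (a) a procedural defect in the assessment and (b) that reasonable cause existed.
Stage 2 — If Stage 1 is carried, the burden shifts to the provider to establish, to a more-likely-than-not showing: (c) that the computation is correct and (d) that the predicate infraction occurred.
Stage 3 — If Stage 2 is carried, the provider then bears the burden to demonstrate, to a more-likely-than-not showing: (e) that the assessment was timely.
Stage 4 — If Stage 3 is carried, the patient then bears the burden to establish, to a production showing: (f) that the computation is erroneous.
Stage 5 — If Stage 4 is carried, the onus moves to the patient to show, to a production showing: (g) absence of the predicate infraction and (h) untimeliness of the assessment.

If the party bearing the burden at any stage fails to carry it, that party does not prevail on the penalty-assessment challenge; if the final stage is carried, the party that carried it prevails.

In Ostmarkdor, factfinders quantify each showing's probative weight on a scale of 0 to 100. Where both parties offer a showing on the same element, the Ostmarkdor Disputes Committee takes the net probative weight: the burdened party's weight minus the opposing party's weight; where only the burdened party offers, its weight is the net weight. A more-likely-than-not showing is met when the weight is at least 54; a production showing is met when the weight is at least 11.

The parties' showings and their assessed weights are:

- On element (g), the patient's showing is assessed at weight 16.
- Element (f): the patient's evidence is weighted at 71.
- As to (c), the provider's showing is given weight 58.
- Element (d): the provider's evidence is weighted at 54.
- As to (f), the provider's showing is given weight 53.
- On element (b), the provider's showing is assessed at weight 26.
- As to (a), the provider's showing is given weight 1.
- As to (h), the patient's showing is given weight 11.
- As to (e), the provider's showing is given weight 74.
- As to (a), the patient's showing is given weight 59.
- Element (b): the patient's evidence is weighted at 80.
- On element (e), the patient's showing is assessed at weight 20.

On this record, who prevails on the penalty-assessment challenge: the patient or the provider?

patient

Stage 1 — burden on patient; standard: a more-likely-than-not showing (weight is at least 54).
    (a): 59 − 1 = 58 ≥ 54 [met]
    (b): 80 − 26 = 54 ≥ 54 [met]
  Stage 1 carried; the burden shifts to the provider.
Stage 2 — burden on provider; standard: a more-likely-than-not showing (weight is at least 54).
    (c): 58 ≥ 54 [met]
    (d): 54 ≥ 54 [met]
  Stage 2 carried; the burden remains with the provider.
Stage 3 — burden on provider; standard: a more-likely-than-not showing (weight is at least 54).
    (e): 74 − 20 = 54 ≥ 54 [met]
  Stage 3 is satisfied; the onus moves to the patient.
Stage 4 — burden on patient; standard: a production showing (weight is at least 11).
    (f): 71 − 53 = 18 ≥ 11 [met]
  All elements met. The patient retains the burden for Stage 5.
Stage 5 — burden on patient; standard: a production showing (weight is at least 11).
    (g): 16 ≥ 11 [met]
    (h): 11 ≥ 11 [met]
  All elements met at the final stage.
Every stage carried; the patient prevails.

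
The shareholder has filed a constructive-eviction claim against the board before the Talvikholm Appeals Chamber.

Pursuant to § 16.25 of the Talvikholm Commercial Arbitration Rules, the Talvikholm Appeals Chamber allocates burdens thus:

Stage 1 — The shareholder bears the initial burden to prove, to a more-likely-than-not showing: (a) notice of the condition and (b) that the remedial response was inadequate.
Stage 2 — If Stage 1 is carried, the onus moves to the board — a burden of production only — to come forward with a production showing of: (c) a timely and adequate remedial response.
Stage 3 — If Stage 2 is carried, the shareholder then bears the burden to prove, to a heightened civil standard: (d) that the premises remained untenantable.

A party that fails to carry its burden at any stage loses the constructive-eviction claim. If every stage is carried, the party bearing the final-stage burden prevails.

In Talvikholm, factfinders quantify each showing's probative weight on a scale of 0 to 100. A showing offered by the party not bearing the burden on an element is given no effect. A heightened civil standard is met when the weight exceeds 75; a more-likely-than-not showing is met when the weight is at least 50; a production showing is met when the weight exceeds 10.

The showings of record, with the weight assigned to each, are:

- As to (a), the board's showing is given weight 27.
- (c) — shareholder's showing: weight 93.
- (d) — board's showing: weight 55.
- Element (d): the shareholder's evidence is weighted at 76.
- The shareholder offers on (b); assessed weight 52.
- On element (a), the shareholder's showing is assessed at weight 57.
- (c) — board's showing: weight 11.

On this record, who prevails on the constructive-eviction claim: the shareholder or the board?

At Stage 1 the shareholder must meet a more-likely-than-not showing (weight is at least 50): on (a) the weight is 57 (the board's 27 is given no effect), which does reach 50, so (a) meets the standard; on (b) the weight is 52, ≥ 50, so (b) meets the standard.
  All elements met. The burden passes to the board.
At Stage 2 the board must meet a production showing (weight exceeds 10): on (c) the weight is 11 (the shareholder's 93 is given no effect), > 10, so (c) meets the standard.
  The board carries Stage 2; the shareholder now bears the burden.
At Stage 3 the shareholder must meet a heightened civil standard (weight exceeds 75): on (d) the weight is 76 (the board's 55 is given no effect), which does exceed 75, so (d) meets the standard.
  The shareholder carries the last stage.
With every stage satisfied, the shareholder prevails.

shareholder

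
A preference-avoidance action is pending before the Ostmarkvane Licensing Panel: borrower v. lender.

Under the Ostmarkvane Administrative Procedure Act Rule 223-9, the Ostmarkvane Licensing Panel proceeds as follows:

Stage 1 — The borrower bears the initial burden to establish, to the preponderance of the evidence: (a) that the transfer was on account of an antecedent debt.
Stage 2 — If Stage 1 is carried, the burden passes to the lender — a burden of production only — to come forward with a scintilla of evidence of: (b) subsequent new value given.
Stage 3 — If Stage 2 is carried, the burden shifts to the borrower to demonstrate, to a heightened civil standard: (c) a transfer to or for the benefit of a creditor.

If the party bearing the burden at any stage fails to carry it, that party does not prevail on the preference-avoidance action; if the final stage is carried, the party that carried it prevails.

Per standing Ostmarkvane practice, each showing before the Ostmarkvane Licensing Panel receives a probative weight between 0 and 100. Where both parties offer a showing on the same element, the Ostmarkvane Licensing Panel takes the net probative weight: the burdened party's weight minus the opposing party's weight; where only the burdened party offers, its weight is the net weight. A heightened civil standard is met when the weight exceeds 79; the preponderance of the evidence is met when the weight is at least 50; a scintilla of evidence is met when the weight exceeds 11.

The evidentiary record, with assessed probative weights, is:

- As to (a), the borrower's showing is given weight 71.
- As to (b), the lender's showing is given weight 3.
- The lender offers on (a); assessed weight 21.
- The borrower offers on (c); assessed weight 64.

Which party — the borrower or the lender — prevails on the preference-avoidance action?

Stage 1 (borrower, the preponderance of the evidence, weight is at least 50): (a) net 71−21=50 ≥ 50 — meets.
  Stage 1 carried; the burden shifts to the lender.
Stage 2 (lender, a scintilla of evidence, weight exceeds 11): (b) 3 ≤ 11 — fails.
  Not every element is met, so the lender fails to carry Stage 2.
The analysis ends at Stage 2; the borrower prevails.

borrower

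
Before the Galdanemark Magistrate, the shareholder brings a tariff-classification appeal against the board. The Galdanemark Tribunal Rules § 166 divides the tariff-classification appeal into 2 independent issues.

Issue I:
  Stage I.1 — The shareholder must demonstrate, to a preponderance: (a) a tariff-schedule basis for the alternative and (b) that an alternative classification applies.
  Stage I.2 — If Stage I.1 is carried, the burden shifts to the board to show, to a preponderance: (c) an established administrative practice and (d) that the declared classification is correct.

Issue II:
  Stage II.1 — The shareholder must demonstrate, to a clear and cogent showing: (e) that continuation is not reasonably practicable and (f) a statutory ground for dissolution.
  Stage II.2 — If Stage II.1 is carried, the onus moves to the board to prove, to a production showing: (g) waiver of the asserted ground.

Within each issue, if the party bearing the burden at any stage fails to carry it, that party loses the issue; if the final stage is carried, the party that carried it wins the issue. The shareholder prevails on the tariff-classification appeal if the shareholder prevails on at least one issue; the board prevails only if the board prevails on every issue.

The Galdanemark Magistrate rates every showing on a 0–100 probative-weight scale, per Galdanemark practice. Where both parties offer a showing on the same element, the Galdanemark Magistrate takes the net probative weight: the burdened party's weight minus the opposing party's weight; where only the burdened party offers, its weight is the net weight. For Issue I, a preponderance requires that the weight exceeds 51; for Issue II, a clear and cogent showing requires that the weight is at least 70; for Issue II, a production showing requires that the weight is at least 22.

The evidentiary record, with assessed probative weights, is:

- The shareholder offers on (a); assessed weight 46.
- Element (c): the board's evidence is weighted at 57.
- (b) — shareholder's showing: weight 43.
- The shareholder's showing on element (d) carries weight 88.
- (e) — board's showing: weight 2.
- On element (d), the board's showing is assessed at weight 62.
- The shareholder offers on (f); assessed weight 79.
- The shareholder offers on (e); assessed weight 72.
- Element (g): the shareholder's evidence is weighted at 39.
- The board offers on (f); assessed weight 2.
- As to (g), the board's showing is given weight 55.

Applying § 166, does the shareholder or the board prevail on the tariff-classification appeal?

shareholder

— Issue I —
At Stage I.1 the shareholder must meet a preponderance (weight exceeds 51): on (a) the weight is 46, ≤ 51, so (a) does not meet the standard; on (b) the weight is 43, which does not exceed 51, so (b) does not meet the standard.
  Stage I.1 not carried; the shareholder fails its burden.
The board prevails on this issue.
— Issue II —
Stage II.1 — burden on shareholder; standard: a clear and cogent showing (weight is at least 70).
    (e): 72 − 2 = 70 ≥ 70 [met]
    (f): 79 − 2 = 77 ≥ 70 [met]
  The shareholder carries Stage II.1; the board now bears the burden.
Stage II.2 — burden on board; standard: a production showing (weight is at least 22).
    (g): 55 − 39 = 16 < 22 [not met]
  Not every element is met, so the board fails to carry Stage II.2.
So the shareholder prevails on this issue.
Per-issue: Issue I → board; Issue II → shareholder. The shareholder must prevail on at least one issue; overall, the shareholder prevails.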